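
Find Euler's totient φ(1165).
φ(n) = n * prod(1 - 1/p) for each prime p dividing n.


1165 = 5 × 233
Prime factors: 5, 233
φ(1165) = 1165 × (1-1/5) × (1-1/233)
= 1165 × 4/5 × 232/233 = 928

φ(1165) = 928


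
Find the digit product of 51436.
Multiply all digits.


5 × 1 × 4 × 3 × 6 = 360


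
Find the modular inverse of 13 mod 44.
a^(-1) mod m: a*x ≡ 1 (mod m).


Use the extended Euclidean algorithm on (44, 13); each row r = 44*s + 13*t:
r=44, s=1, t=0
r=13, s=0, t=1
q=3: r=5, s=1, t=-3   [44*(1) + 13*(-3) = 5]
q=2: r=3, s=-2, t=7   [44*(-2) + 13*(7) = 3]
q=1: r=2, s=3, t=-10   [44*(3) + 13*(-10) = 2]
q=1: r=1, s=-5, t=17   [44*(-5) + 13*(17) = 1]
q=2: r=0, s=13, t=-44   [44*(13) + 13*(-44) = 0]
GCD = 1 with t = 17, so 13*(17) ≡ 1 (mod 44)
Inverse = 17 mod 44 = 17
Check: 13 * 17 = 221 ≡ 1 (mod 44)

13^(-1) ≡ 17 (mod 44)


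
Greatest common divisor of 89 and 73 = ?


89 = 1 * 73 + 16
73 = 4 * 16 + 9
16 = 1 * 9 + 7
9 = 1 * 7 + 2
7 = 3 * 2 + 1
2 = 2 * 1 + 0
GCD = 1


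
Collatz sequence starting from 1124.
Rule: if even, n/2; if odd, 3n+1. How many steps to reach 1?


1124 → 562 → 281 → 844 → 422 → 211 → 634 → 317 → 952 → 476 → 238 → 119 → 358 → 179 → 538 → 269 → 808 → 404 → 202 → 101 → 304 → 152 → 76 → 38 → 19 → 58 → 29 → 88 → 44 → 22 → 11 → 34 → 17 → 52 → 26 → 13 → 40 → 20 → 10 → 5 → 16 → 8 → 4 → 2 → 1
Total steps = 44

44 steps


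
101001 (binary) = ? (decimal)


101001 (base 2) = 41 (decimal)
41 (decimal) = 41 (base 10)


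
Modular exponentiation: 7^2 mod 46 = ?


7^1 mod 46 = 7
7^2 mod 46 = 3


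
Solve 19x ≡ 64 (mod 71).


GCD(19, 71) = 1, unique solution
a^(-1) mod 71 = 15
x = 15 * 64 mod 71 = 37

x ≡ 37 (mod 71)


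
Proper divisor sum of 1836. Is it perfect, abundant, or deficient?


Proper divisors: 1, 2, 3, 4, 6, 9, 12, 17, 18, 27, 34, 36, 51, 54, 68, 102, 108, 153, 204, 306, 459, 612, 918
Sum = 1 + 2 + 3 + 4 + 6 + 9 + 12 + 17 + 18 + 27 + 34 + 36 + 51 + 54 + 68 + 102 + 108 + 153 + 204 + 306 + 459 + 612 + 918 = 3204
3204 > 1836 → abundant

s(1836) = 3204 (abundant)


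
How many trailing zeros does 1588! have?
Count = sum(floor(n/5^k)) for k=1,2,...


floor(1588/5) = 317
floor(1588/25) = 63
floor(1588/125) = 12
floor(1588/625) = 2
Total = 394

394 trailing zeros


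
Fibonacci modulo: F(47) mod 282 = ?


F(k) mod 282 for k=1..47:
1, 1, 2, 3, 5, 8, 13, 21, 34, 55, 89, 144, 233, 95, 46, 141, 187, 46, 233, 279, 230, 227, 175, 120, 13, 133, 146, 279, 143, 140, 1, 141, 142, 1, 143, 144, 5, 149, 154, 21, 175, 196, 89, 3, 92, 95, 187
F(47) mod 282 = 187


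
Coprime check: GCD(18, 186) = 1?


Euclidean algorithm:
186 = 10 * 18 + 6
18 = 3 * 6 + 0
GCD(18, 186) = 6

No, not coprime (GCD = 6)


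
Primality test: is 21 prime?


21 / 3 = 7 (exact division)
21 is NOT prime.

No, 21 is not prime


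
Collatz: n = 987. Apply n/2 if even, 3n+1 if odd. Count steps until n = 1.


987 → 2962 → 1481 → 4444 → 2222 → 1111 → 3334 → 1667 → 5002 → 2501 → 7504 → 3752 → 1876 → 938 → 469 → 1408 → 704 → 352 → 176 → 88 → 44 → 22 → 11 → 34 → 17 → 52 → 26 → 13 → 40 → 20 → 10 → 5 → 16 → 8 → 4 → 2 → 1
Total steps = 36

36 steps


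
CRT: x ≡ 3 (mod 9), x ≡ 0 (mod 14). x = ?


M = 9*14 = 126
M1 = M/9 = 14, M2 = M/14 = 9
M1^(-1) mod 9 = 2, M2^(-1) mod 14 = 11
x = 3*14*2 + 0*9*11 = 84
84 mod 126 = 84
Check: 84 mod 9 = 3 ✓, 84 mod 14 = 0 ✓

x ≡ 84 (mod 126)


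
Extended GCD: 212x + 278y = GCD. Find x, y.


Tabular extended Euclidean (each row: r = 212*s + 278*t):
r=212, s=1, t=0
r=278, s=0, t=1
q=0: r=212, s=1, t=0   [212*(1) + 278*(0) = 212]
q=1: r=66, s=-1, t=1   [212*(-1) + 278*(1) = 66]
q=3: r=14, s=4, t=-3   [212*(4) + 278*(-3) = 14]
q=4: r=10, s=-17, t=13   [212*(-17) + 278*(13) = 10]
q=1: r=4, s=21, t=-16   [212*(21) + 278*(-16) = 4]
q=2: r=2, s=-59, t=45   [212*(-59) + 278*(45) = 2]
q=2: r=0, s=139, t=-106   [212*(139) + 278*(-106) = 0]
GCD = 2; from the row with r=2: x=-59, y=45
Check: 212*(-59) + 278*(45) = -12508 + 12510 = 2

GCD = 2, x = -59, y = 45


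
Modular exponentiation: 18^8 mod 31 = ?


18^1 mod 31 = 18
18^2 mod 31 = 14
18^3 mod 31 = 4
18^4 mod 31 = 10
18^5 mod 31 = 25
18^6 mod 31 = 16
18^7 mod 31 = 9
18^8 mod 31 = 7


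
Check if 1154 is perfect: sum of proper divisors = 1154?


Proper divisors of 1154: 1, 2, 577
Sum = 1 + 2 + 577 = 580

No, 1154 is not perfect (580 ≠ 1154)


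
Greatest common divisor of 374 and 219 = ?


374 = 1 * 219 + 155
219 = 1 * 155 + 64
155 = 2 * 64 + 27
64 = 2 * 27 + 10
27 = 2 * 10 + 7
10 = 1 * 7 + 3
7 = 2 * 3 + 1
3 = 3 * 1 + 0
GCD = 1


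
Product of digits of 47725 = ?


4 × 7 × 7 × 2 × 5 = 1960


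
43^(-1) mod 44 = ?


Use the extended Euclidean algorithm on (44, 43); each row r = 44*s + 43*t:
r=44, s=1, t=0
r=43, s=0, t=1
q=1: r=1, s=1, t=-1   [44*(1) + 43*(-1) = 1]
q=43: r=0, s=-43, t=44   [44*(-43) + 43*(44) = 0]
GCD = 1 with t = -1, so 43*(-1) ≡ 1 (mod 44)
Inverse = -1 mod 44 = 43
Check: 43 * 43 = 1849 ≡ 1 (mod 44)

43^(-1) ≡ 43 (mod 44)


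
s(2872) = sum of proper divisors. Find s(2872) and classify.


Proper divisors: 1, 2, 4, 8, 359, 718, 1436
Sum = 1 + 2 + 4 + 8 + 359 + 718 + 1436 = 2528
2528 < 2872 → deficient

s(2872) = 2528 (deficient)


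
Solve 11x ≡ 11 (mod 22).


GCD(11, 22) = 11 divides 11
Divide: 1x ≡ 1 (mod 2)
x ≡ 1 (mod 2)


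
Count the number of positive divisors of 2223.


2223 = 3^2 × 13^1 × 19^1
d(2223) = (2+1) × (1+1) × (1+1) = 12

12 divisors


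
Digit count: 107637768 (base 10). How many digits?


107637768 has 9 digits in base 10
floor(log10(107637768)) + 1 = floor(8.0320) + 1 = 9

9 digits (base 10)


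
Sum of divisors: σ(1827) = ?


Divisors of 1827: 1, 3, 7, 9, 21, 29, 63, 87, 203, 261, 609, 1827
Sum = 1 + 3 + 7 + 9 + 21 + 29 + 63 + 87 + 203 + 261 + 609 + 1827 = 3120

σ(1827) = 3120


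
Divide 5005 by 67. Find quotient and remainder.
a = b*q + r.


5005 = 67 * 74 + 47
Check: 4958 + 47 = 5005

q = 74, r = 47


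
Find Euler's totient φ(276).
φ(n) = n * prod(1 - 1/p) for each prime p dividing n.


276 = 2^2 × 3 × 23
Prime factors: 2, 3, 23
φ(276) = 276 × (1-1/2) × (1-1/3) × (1-1/23)
= 276 × 1/2 × 2/3 × 22/23 = 88

φ(276) = 88


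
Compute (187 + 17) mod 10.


187 + 17 = 204
204 mod 10 = 4


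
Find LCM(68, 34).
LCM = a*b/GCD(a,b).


GCD(68, 34) = 34
LCM = 68*34/34 = 2312/34 = 68

LCM = 68


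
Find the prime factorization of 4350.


4350 / 2 = 2175
2175 / 3 = 725
725 / 5 = 145
145 / 5 = 29
29 / 29 = 1
4350 = 2 × 3 × 5^2 × 29


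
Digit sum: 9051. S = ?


9 + 0 + 5 + 1 = 15


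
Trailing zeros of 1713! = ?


floor(1713/5) = 342
floor(1713/25) = 68
floor(1713/125) = 13
floor(1713/625) = 2
Total = 425

425 trailing zeros


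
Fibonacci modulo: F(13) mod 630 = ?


F(k) mod 630 for k=1..13:
1, 1, 2, 3, 5, 8, 13, 21, 34, 55, 89, 144, 233
F(13) mod 630 = 233


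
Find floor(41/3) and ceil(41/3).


41/3 = 13.6667
floor = 13
ceil = 14

floor = 13, ceil = 14


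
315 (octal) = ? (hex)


315 (base 8) = 205 (decimal)
205 (decimal) = CD (base 16)


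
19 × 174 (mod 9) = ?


19 × 174 = 3306
3306 mod 9 = 3


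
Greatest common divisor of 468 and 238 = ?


468 = 1 * 238 + 230
238 = 1 * 230 + 8
230 = 28 * 8 + 6
8 = 1 * 6 + 2
6 = 3 * 2 + 0
GCD = 2


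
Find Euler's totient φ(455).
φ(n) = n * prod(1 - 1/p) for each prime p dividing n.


455 = 5 × 7 × 13
Prime factors: 5, 7, 13
φ(455) = 455 × (1-1/5) × (1-1/7) × (1-1/13)
= 455 × 4/5 × 6/7 × 12/13 = 288

φ(455) = 288


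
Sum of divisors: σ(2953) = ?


Divisors of 2953: 1, 2953
Sum = 1 + 2953 = 2954

σ(2953) = 2954


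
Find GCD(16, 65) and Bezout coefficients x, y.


Tabular extended Euclidean (each row: r = 16*s + 65*t):
r=16, s=1, t=0
r=65, s=0, t=1
q=0: r=16, s=1, t=0   [16*(1) + 65*(0) = 16]
q=4: r=1, s=-4, t=1   [16*(-4) + 65*(1) = 1]
q=16: r=0, s=65, t=-16   [16*(65) + 65*(-16) = 0]
GCD = 1; from the row with r=1: x=-4, y=1
Check: 16*(-4) + 65*(1) = -64 + 65 = 1

GCD = 1, x = -4, y = 1


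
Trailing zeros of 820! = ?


floor(820/5) = 164
floor(820/25) = 32
floor(820/125) = 6
floor(820/625) = 1
Total = 203

203 trailing zeros


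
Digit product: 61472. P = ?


6 × 1 × 4 × 7 × 2 = 336


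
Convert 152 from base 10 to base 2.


152 (base 10) = 152 (decimal)
152 (decimal) = 10011000 (base 2)


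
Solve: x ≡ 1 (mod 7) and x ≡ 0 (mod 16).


M = 7*16 = 112
M1 = M/7 = 16, M2 = M/16 = 7
M1^(-1) mod 7 = 4, M2^(-1) mod 16 = 7
x = 1*16*4 + 0*7*7 = 64
64 mod 112 = 64
Check: 64 mod 7 = 1 ✓, 64 mod 16 = 0 ✓

x ≡ 64 (mod 112)


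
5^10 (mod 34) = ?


5^1 mod 34 = 5
5^2 mod 34 = 25
5^3 mod 34 = 23
5^4 mod 34 = 13
5^5 mod 34 = 31
5^6 mod 34 = 19
5^7 mod 34 = 27
5^8 mod 34 = 33
5^9 mod 34 = 29
5^10 mod 34 = 9


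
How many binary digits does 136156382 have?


136156382 in base 2 = 1000000111011001010011011110
Number of digits = 28

28 digits (base 2)


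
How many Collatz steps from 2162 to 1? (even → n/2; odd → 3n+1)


2162 → 1081 → 3244 → 1622 → 811 → 2434 → 1217 → 3652 → 1826 → 913 → 2740 → 1370 → 685 → 2056 → 1028 → 514 → 257 → 772 → 386 → 193 → 580 → 290 → 145 → 436 → 218 → 109 → 328 → 164 → 82 → 41 → 124 → 62 → 31 → 94 → 47 → 142 → 71 → 214 → 107 → 322 → 161 → 484 → 242 → 121 → 364 → 182 → 91 → 274 → 137 → 412 → 206 → 103 → 310 → 155 → 466 → 233 → 700 → 350 → 175 → 526 → 263 → 790 → 395 → 1186 → 593 → 1780 → 890 → 445 → 1336 → 668 → 334 → 167 → 502 → 251 → 754 → 377 → 1132 → 566 → 283 → 850 → 425 → 1276 → 638 → 319 → 958 → 479 → 1438 → 719 → 2158 → 1079 → 3238 → 1619 → 4858 → 2429 → 7288 → 3644 → 1822 → 911 → 2734 → 1367 → 4102 → 2051 → 6154 → 3077 → 9232 → 4616 → 2308 → 1154 → 577 → 1732 → 866 → 433 → 1300 → 650 → 325 → 976 → 488 → 244 → 122 → 61 → 184 → 92 → 46 → 23 → 70 → 35 → 106 → 53 → 160 → 80 → 40 → 20 → 10 → 5 → 16 → 8 → 4 → 2 → 1
Total steps = 138

138 steps


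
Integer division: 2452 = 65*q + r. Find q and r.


2452 = 65 * 37 + 47
Check: 2405 + 47 = 2452

q = 37, r = 47


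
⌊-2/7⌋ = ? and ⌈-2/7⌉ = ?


-2/7 = -0.2857
floor = -1
ceil = 0

floor = -1, ceil = 0


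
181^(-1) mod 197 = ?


Use the extended Euclidean algorithm on (197, 181); each row r = 197*s + 181*t:
r=197, s=1, t=0
r=181, s=0, t=1
q=1: r=16, s=1, t=-1   [197*(1) + 181*(-1) = 16]
q=11: r=5, s=-11, t=12   [197*(-11) + 181*(12) = 5]
q=3: r=1, s=34, t=-37   [197*(34) + 181*(-37) = 1]
q=5: r=0, s=-181, t=197   [197*(-181) + 181*(197) = 0]
GCD = 1 with t = -37, so 181*(-37) ≡ 1 (mod 197)
Inverse = -37 mod 197 = 160
Check: 181 * 160 = 28960 ≡ 1 (mod 197)

181^(-1) ≡ 160 (mod 197)


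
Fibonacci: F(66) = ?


Sequence: 1, 1, 2, 3, 5, 8, 13, 21, 34, 55, 89, 144, 233, 377, 610, 987, 1597, 2584, 4181, 6765, 10946, 17711, 28657, 46368, 75025, 121393, 196418, 317811, 514229, 832040, 1346269, 2178309, 3524578, 5702887, 9227465, 14930352, 24157817, 39088169, 63245986, 102334155, 165580141, 267914296, 433494437, 701408733, 1134903170, 1836311903, 2971215073, 4807526976, 7778742049, 12586269025, 20365011074, 32951280099, 53316291173, 86267571272, 139583862445, 225851433717, 365435296162, 591286729879, 956722026041, 1548008755920, 2504730781961, 4052739537881, 6557470319842, 10610209857723, 17167680177565, 27777890035288
F(66) = 27777890035288


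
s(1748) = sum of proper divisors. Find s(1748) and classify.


Proper divisors: 1, 2, 4, 19, 23, 38, 46, 76, 92, 437, 874
Sum = 1 + 2 + 4 + 19 + 23 + 38 + 46 + 76 + 92 + 437 + 874 = 1612
1612 < 1748 → deficient

s(1748) = 1612 (deficient)


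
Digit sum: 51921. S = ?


5 + 1 + 9 + 2 + 1 = 18


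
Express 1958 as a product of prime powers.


1958 / 2 = 979
979 / 11 = 89
89 / 89 = 1
1958 = 2 × 11 × 89


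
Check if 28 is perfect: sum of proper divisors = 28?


Proper divisors of 28: 1, 2, 4, 7, 14
Sum = 1 + 2 + 4 + 7 + 14 = 28

Yes, 28 is perfect (28 = 28)


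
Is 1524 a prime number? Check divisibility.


1524 / 2 = 762 (exact division)
1524 is NOT prime.

No, 1524 is not prime


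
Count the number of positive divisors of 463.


463 = 463^1
d(463) = (1+1) = 2

2 divisors


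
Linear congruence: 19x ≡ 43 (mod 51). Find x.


GCD(19, 51) = 1, unique solution
a^(-1) mod 51 = 43
x = 43 * 43 mod 51 = 13

x ≡ 13 (mod 51)


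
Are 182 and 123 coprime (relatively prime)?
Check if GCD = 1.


Euclidean algorithm:
182 = 1 * 123 + 59
123 = 2 * 59 + 5
59 = 11 * 5 + 4
5 = 1 * 4 + 1
4 = 4 * 1 + 0
GCD(182, 123) = 1

Yes, coprime (GCD = 1)


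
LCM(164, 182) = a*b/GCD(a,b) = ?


GCD(164, 182) = 2
LCM = 164*182/2 = 29848/2 = 14924

LCM = 14924


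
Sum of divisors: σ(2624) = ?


Divisors of 2624: 1, 2, 4, 8, 16, 32, 41, 64, 82, 164, 328, 656, 1312, 2624
Sum = 1 + 2 + 4 + 8 + 16 + 32 + 41 + 64 + 82 + 164 + 328 + 656 + 1312 + 2624 = 5334

σ(2624) = 5334


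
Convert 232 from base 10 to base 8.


232 (base 10) = 232 (decimal)
232 (decimal) = 350 (base 8)


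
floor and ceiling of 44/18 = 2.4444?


44/18 = 2.4444
floor = 2
ceil = 3

floor = 2, ceil = 3


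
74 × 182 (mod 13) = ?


74 × 182 = 13468
13468 mod 13 = 0


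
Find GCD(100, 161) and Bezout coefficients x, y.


Tabular extended Euclidean (each row: r = 100*s + 161*t):
r=100, s=1, t=0
r=161, s=0, t=1
q=0: r=100, s=1, t=0   [100*(1) + 161*(0) = 100]
q=1: r=61, s=-1, t=1   [100*(-1) + 161*(1) = 61]
q=1: r=39, s=2, t=-1   [100*(2) + 161*(-1) = 39]
q=1: r=22, s=-3, t=2   [100*(-3) + 161*(2) = 22]
q=1: r=17, s=5, t=-3   [100*(5) + 161*(-3) = 17]
q=1: r=5, s=-8, t=5   [100*(-8) + 161*(5) = 5]
q=3: r=2, s=29, t=-18   [100*(29) + 161*(-18) = 2]
q=2: r=1, s=-66, t=41   [100*(-66) + 161*(41) = 1]
q=2: r=0, s=161, t=-100   [100*(161) + 161*(-100) = 0]
GCD = 1; from the row with r=1: x=-66, y=41
Check: 100*(-66) + 161*(41) = -6600 + 6601 = 1

GCD = 1, x = -66, y = 41


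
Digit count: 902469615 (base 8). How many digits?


902469615 in base 8 = 6562513757
Number of digits = 10

10 digits (base 8)


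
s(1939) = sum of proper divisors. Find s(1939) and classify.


Proper divisors: 1, 7, 277
Sum = 1 + 7 + 277 = 285
285 < 1939 → deficient

s(1939) = 285 (deficient)


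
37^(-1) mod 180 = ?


Use the extended Euclidean algorithm on (180, 37); each row r = 180*s + 37*t:
r=180, s=1, t=0
r=37, s=0, t=1
q=4: r=32, s=1, t=-4   [180*(1) + 37*(-4) = 32]
q=1: r=5, s=-1, t=5   [180*(-1) + 37*(5) = 5]
q=6: r=2, s=7, t=-34   [180*(7) + 37*(-34) = 2]
q=2: r=1, s=-15, t=73   [180*(-15) + 37*(73) = 1]
q=2: r=0, s=37, t=-180   [180*(37) + 37*(-180) = 0]
GCD = 1 with t = 73, so 37*(73) ≡ 1 (mod 180)
Inverse = 73 mod 180 = 73
Check: 37 * 73 = 2701 ≡ 1 (mod 180)

37^(-1) ≡ 73 (mod 180)


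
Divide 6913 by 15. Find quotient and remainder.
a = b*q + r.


6913 = 15 * 460 + 13
Check: 6900 + 13 = 6913

q = 460, r = 13


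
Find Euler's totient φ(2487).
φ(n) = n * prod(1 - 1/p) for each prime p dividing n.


2487 = 3 × 829
Prime factors: 3, 829
φ(2487) = 2487 × (1-1/3) × (1-1/829)
= 2487 × 2/3 × 828/829 = 1656

φ(2487) = 1656


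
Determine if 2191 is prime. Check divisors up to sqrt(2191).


2191 / 7 = 313 (exact division)
2191 is NOT prime.

No, 2191 is not prime


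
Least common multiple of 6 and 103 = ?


GCD(6, 103) = 1
LCM = 6*103/1 = 618/1 = 618

LCM = 618


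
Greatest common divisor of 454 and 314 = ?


454 = 1 * 314 + 140
314 = 2 * 140 + 34
140 = 4 * 34 + 4
34 = 8 * 4 + 2
4 = 2 * 2 + 0
GCD = 2


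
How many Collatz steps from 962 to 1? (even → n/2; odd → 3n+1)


962 → 481 → 1444 → 722 → 361 → 1084 → 542 → 271 → 814 → 407 → 1222 → 611 → 1834 → 917 → 2752 → 1376 → 688 → 344 → 172 → 86 → 43 → 130 → 65 → 196 → 98 → 49 → 148 → 74 → 37 → 112 → 56 → 28 → 14 → 7 → 22 → 11 → 34 → 17 → 52 → 26 → 13 → 40 → 20 → 10 → 5 → 16 → 8 → 4 → 2 → 1
Total steps = 49

49 steps


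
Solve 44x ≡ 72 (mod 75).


GCD(44, 75) = 1, unique solution
a^(-1) mod 75 = 29
x = 29 * 72 mod 75 = 63

x ≡ 63 (mod 75)


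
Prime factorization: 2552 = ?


2552 / 2 = 1276
1276 / 2 = 638
638 / 2 = 319
319 / 11 = 29
29 / 29 = 1
2552 = 2^3 × 11 × 29


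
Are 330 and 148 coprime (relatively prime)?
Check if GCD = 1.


Euclidean algorithm:
330 = 2 * 148 + 34
148 = 4 * 34 + 12
34 = 2 * 12 + 10
12 = 1 * 10 + 2
10 = 5 * 2 + 0
GCD(330, 148) = 2

No, not coprime (GCD = 2)


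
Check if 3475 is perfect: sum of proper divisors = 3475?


Proper divisors of 3475: 1, 5, 25, 139, 695
Sum = 1 + 5 + 25 + 139 + 695 = 865

No, 3475 is not perfect (865 ≠ 3475)


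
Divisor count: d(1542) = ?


1542 = 2^1 × 3^1 × 257^1
d(1542) = (1+1) × (1+1) × (1+1) = 8

8 divisors


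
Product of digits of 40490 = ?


4 × 0 × 4 × 9 × 0 = 0


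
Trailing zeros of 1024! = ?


floor(1024/5) = 204
floor(1024/25) = 40
floor(1024/125) = 8
floor(1024/625) = 1
Total = 253

253 trailing zeros


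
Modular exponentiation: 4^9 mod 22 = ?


4^1 mod 22 = 4
4^2 mod 22 = 16
4^3 mod 22 = 20
4^4 mod 22 = 14
4^5 mod 22 = 12
4^6 mod 22 = 4
4^7 mod 22 = 16
4^8 mod 22 = 20
4^9 mod 22 = 14


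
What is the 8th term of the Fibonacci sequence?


Sequence: 1, 1, 2, 3, 5, 8, 13, 21
F(8) = 21


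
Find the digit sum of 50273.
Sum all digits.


5 + 0 + 2 + 7 + 3 = 17


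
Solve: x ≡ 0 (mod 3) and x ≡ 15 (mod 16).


M = 3*16 = 48
M1 = M/3 = 16, M2 = M/16 = 3
M1^(-1) mod 3 = 1, M2^(-1) mod 16 = 11
x = 0*16*1 + 15*3*11 = 495
495 mod 48 = 15
Check: 15 mod 3 = 0 ✓, 15 mod 16 = 15 ✓

x ≡ 15 (mod 48)


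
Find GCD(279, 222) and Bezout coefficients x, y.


Tabular extended Euclidean (each row: r = 279*s + 222*t):
r=279, s=1, t=0
r=222, s=0, t=1
q=1: r=57, s=1, t=-1   [279*(1) + 222*(-1) = 57]
q=3: r=51, s=-3, t=4   [279*(-3) + 222*(4) = 51]
q=1: r=6, s=4, t=-5   [279*(4) + 222*(-5) = 6]
q=8: r=3, s=-35, t=44   [279*(-35) + 222*(44) = 3]
q=2: r=0, s=74, t=-93   [279*(74) + 222*(-93) = 0]
GCD = 3; from the row with r=3: x=-35, y=44
Check: 279*(-35) + 222*(44) = -9765 + 9768 = 3

GCD = 3, x = -35, y = 44


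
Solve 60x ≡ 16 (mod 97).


GCD(60, 97) = 1, unique solution
a^(-1) mod 97 = 76
x = 76 * 16 mod 97 = 52

x ≡ 52 (mod 97)


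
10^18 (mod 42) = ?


10^1 mod 42 = 10
10^2 mod 42 = 16
10^3 mod 42 = 34
10^4 mod 42 = 4
10^5 mod 42 = 40
10^6 mod 42 = 22
10^7 mod 42 = 10
10^8 mod 42 = 16
10^9 mod 42 = 34
10^10 mod 42 = 4
10^11 mod 42 = 40
10^12 mod 42 = 22
10^13 mod 42 = 10
10^14 mod 42 = 16
10^15 mod 42 = 34
10^16 mod 42 = 4
10^17 mod 42 = 40
10^18 mod 42 = 22


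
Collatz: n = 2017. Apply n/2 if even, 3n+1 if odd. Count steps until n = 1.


2017 → 6052 → 3026 → 1513 → 4540 → 2270 → 1135 → 3406 → 1703 → 5110 → 2555 → 7666 → 3833 → 11500 → 5750 → 2875 → 8626 → 4313 → 12940 → 6470 → 3235 → 9706 → 4853 → 14560 → 7280 → 3640 → 1820 → 910 → 455 → 1366 → 683 → 2050 → 1025 → 3076 → 1538 → 769 → 2308 → 1154 → 577 → 1732 → 866 → 433 → 1300 → 650 → 325 → 976 → 488 → 244 → 122 → 61 → 184 → 92 → 46 → 23 → 70 → 35 → 106 → 53 → 160 → 80 → 40 → 20 → 10 → 5 → 16 → 8 → 4 → 2 → 1
Total steps = 68

68 steps


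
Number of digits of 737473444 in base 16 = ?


737473444 in base 16 = 2BF4F3A4
Number of digits = 8

8 digits (base 16)


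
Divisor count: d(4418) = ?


4418 = 2^1 × 47^2
d(4418) = (1+1) × (2+1) = 6

6 divisors


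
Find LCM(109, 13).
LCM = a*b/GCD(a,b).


GCD(109, 13) = 1
LCM = 109*13/1 = 1417/1 = 1417

LCM = 1417


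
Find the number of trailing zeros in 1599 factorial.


floor(1599/5) = 319
floor(1599/25) = 63
floor(1599/125) = 12
floor(1599/625) = 2
Total = 396

396 trailing zeros


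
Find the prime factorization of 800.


800 / 2 = 400
400 / 2 = 200
200 / 2 = 100
100 / 2 = 50
50 / 2 = 25
25 / 5 = 5
5 / 5 = 1
800 = 2^5 × 5^2


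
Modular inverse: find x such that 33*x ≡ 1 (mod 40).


Use the extended Euclidean algorithm on (40, 33); each row r = 40*s + 33*t:
r=40, s=1, t=0
r=33, s=0, t=1
q=1: r=7, s=1, t=-1   [40*(1) + 33*(-1) = 7]
q=4: r=5, s=-4, t=5   [40*(-4) + 33*(5) = 5]
q=1: r=2, s=5, t=-6   [40*(5) + 33*(-6) = 2]
q=2: r=1, s=-14, t=17   [40*(-14) + 33*(17) = 1]
q=2: r=0, s=33, t=-40   [40*(33) + 33*(-40) = 0]
GCD = 1 with t = 17, so 33*(17) ≡ 1 (mod 40)
Inverse = 17 mod 40 = 17
Check: 33 * 17 = 561 ≡ 1 (mod 40)

33^(-1) ≡ 17 (mod 40)


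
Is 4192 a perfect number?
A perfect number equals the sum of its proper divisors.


Proper divisors of 4192: 1, 2, 4, 8, 16, 32, 131, 262, 524, 1048, 2096
Sum = 1 + 2 + 4 + 8 + 16 + 32 + 131 + 262 + 524 + 1048 + 2096 = 4124

No, 4192 is not perfect (4124 ≠ 4192)


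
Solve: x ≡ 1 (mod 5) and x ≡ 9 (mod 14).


M = 5*14 = 70
M1 = M/5 = 14, M2 = M/14 = 5
M1^(-1) mod 5 = 4, M2^(-1) mod 14 = 3
x = 1*14*4 + 9*5*3 = 191
191 mod 70 = 51
Check: 51 mod 5 = 1 ✓, 51 mod 14 = 9 ✓

x ≡ 51 (mod 70)


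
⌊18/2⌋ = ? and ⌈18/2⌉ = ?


18/2 = 9.0000
floor = 9
ceil = 9

floor = 9, ceil = 9


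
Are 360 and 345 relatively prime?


Euclidean algorithm:
360 = 1 * 345 + 15
345 = 23 * 15 + 0
GCD(360, 345) = 15

No, not coprime (GCD = 15)


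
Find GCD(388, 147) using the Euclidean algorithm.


388 = 2 * 147 + 94
147 = 1 * 94 + 53
94 = 1 * 53 + 41
53 = 1 * 41 + 12
41 = 3 * 12 + 5
12 = 2 * 5 + 2
5 = 2 * 2 + 1
2 = 2 * 1 + 0
GCD = 1


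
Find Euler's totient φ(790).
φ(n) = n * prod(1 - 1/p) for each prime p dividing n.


790 = 2 × 5 × 79
Prime factors: 2, 5, 79
φ(790) = 790 × (1-1/2) × (1-1/5) × (1-1/79)
= 790 × 1/2 × 4/5 × 78/79 = 312

φ(790) = 312


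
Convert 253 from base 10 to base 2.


253 (base 10) = 253 (decimal)
253 (decimal) = 11111101 (base 2)


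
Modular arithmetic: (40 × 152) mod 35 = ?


40 × 152 = 6080
6080 mod 35 = 25


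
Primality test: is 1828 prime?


1828 / 2 = 914 (exact division)
1828 is NOT prime.

No, 1828 is not prime


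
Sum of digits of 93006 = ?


9 + 3 + 0 + 0 + 6 = 18


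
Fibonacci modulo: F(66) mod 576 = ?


F(k) mod 576 for k=1..66:
1, 1, 2, 3, 5, 8, 13, 21, 34, 55, 89, 144, 233, 377, 34, 411, 445, 280, 149, 429, 2, 431, 433, 288, 145, 433, 2, 435, 437, 296, 157, 453, 34, 487, 521, 432, 377, 233, 34, 267, 301, 568, 293, 285, 2, 287, 289, 0, 289, 289, 2, 291, 293, 8, 301, 309, 34, 343, 377, 144, 521, 89, 34, 123, 157, 280
F(66) mod 576 = 280


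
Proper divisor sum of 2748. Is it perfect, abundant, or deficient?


Proper divisors: 1, 2, 3, 4, 6, 12, 229, 458, 687, 916, 1374
Sum = 1 + 2 + 3 + 4 + 6 + 12 + 229 + 458 + 687 + 916 + 1374 = 3692
3692 > 2748 → abundant

s(2748) = 3692 (abundant)


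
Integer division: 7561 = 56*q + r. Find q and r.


7561 = 56 * 135 + 1
Check: 7560 + 1 = 7561

q = 135, r = 1


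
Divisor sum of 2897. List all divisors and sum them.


Divisors of 2897: 1, 2897
Sum = 1 + 2897 = 2898

σ(2897) = 2898


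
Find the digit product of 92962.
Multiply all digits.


9 × 2 × 9 × 6 × 2 = 1944


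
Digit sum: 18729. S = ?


1 + 8 + 7 + 2 + 9 = 27


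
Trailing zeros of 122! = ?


floor(122/5) = 24
floor(122/25) = 4
Total = 28

28 trailing zeros


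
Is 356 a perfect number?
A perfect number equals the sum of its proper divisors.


Proper divisors of 356: 1, 2, 4, 89, 178
Sum = 1 + 2 + 4 + 89 + 178 = 274

No, 356 is not perfect (274 ≠ 356)


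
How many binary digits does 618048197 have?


618048197 in base 2 = 100100110101101010101011000101
Number of digits = 30

30 digits (base 2)


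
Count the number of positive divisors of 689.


689 = 13^1 × 53^1
d(689) = (1+1) × (1+1) = 4

4 divisors


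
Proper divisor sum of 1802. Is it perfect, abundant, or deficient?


Proper divisors: 1, 2, 17, 34, 53, 106, 901
Sum = 1 + 2 + 17 + 34 + 53 + 106 + 901 = 1114
1114 < 1802 → deficient

s(1802) = 1114 (deficient)


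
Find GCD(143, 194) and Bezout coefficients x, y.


Tabular extended Euclidean (each row: r = 143*s + 194*t):
r=143, s=1, t=0
r=194, s=0, t=1
q=0: r=143, s=1, t=0   [143*(1) + 194*(0) = 143]
q=1: r=51, s=-1, t=1   [143*(-1) + 194*(1) = 51]
q=2: r=41, s=3, t=-2   [143*(3) + 194*(-2) = 41]
q=1: r=10, s=-4, t=3   [143*(-4) + 194*(3) = 10]
q=4: r=1, s=19, t=-14   [143*(19) + 194*(-14) = 1]
q=10: r=0, s=-194, t=143   [143*(-194) + 194*(143) = 0]
GCD = 1; from the row with r=1: x=19, y=-14
Check: 143*(19) + 194*(-14) = 2717 - 2716 = 1

GCD = 1, x = 19, y = -14


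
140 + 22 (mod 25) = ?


140 + 22 = 162
162 mod 25 = 12


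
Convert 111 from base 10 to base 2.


111 (base 10) = 111 (decimal)
111 (decimal) = 1101111 (base 2)


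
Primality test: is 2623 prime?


2623 / 43 = 61 (exact division)
2623 is NOT prime.

No, 2623 is not prime


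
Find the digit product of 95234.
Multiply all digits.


9 × 5 × 2 × 3 × 4 = 1080


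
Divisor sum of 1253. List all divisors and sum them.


Divisors of 1253: 1, 7, 179, 1253
Sum = 1 + 7 + 179 + 1253 = 1440

σ(1253) = 1440


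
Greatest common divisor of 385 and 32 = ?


385 = 12 * 32 + 1
32 = 32 * 1 + 0
GCD = 1


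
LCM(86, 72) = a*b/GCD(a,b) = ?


GCD(86, 72) = 2
LCM = 86*72/2 = 6192/2 = 3096

LCM = 3096


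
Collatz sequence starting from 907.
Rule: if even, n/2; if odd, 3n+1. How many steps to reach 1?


907 → 2722 → 1361 → 4084 → 2042 → 1021 → 3064 → 1532 → 766 → 383 → 1150 → 575 → 1726 → 863 → 2590 → 1295 → 3886 → 1943 → 5830 → 2915 → 8746 → 4373 → 13120 → 6560 → 3280 → 1640 → 820 → 410 → 205 → 616 → 308 → 154 → 77 → 232 → 116 → 58 → 29 → 88 → 44 → 22 → 11 → 34 → 17 → 52 → 26 → 13 → 40 → 20 → 10 → 5 → 16 → 8 → 4 → 2 → 1
Total steps = 54

54 steps


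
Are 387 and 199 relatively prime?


Euclidean algorithm:
387 = 1 * 199 + 188
199 = 1 * 188 + 11
188 = 17 * 11 + 1
11 = 11 * 1 + 0
GCD(387, 199) = 1

Yes, coprime (GCD = 1)


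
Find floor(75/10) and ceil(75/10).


75/10 = 7.5000
floor = 7
ceil = 8

floor = 7, ceil = 8


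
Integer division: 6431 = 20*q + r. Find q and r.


6431 = 20 * 321 + 11
Check: 6420 + 11 = 6431

q = 321, r = 11


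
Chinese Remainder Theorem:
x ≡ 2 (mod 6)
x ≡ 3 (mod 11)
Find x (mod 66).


M = 6*11 = 66
M1 = M/6 = 11, M2 = M/11 = 6
M1^(-1) mod 6 = 5, M2^(-1) mod 11 = 2
x = 2*11*5 + 3*6*2 = 146
146 mod 66 = 14
Check: 14 mod 6 = 2 ✓, 14 mod 11 = 3 ✓

x ≡ 14 (mod 66)


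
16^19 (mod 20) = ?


16^1 mod 20 = 16
16^2 mod 20 = 16
16^3 mod 20 = 16
16^4 mod 20 = 16
16^5 mod 20 = 16
16^6 mod 20 = 16
16^7 mod 20 = 16
16^8 mod 20 = 16
16^9 mod 20 = 16
16^10 mod 20 = 16
16^11 mod 20 = 16
16^12 mod 20 = 16
16^13 mod 20 = 16
16^14 mod 20 = 16
16^15 mod 20 = 16
16^16 mod 20 = 16
16^17 mod 20 = 16
16^18 mod 20 = 16
16^19 mod 20 = 16


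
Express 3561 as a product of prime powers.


3561 / 3 = 1187
1187 / 1187 = 1
3561 = 3 × 1187


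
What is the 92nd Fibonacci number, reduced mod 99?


F(k) mod 99 for k=1..92:
1, 1, 2, 3, 5, 8, 13, 21, 34, 55, 89, 45, 35, 80, 16, 96, 13, 10, 23, 33, 56, 89, 46, 36, 82, 19, 2, 21, 23, 44, 67, 12, 79, 91, 71, 63, 35, 98, 34, 33, 67, 1, 68, 69, 38, 8, 46, 54, 1, 55, 56, 12, 68, 80, 49, 30, 79, 10, 89, 0, 89, 89, 79, 69, 49, 19, 68, 87, 56, 44, 1, 45, 46, 91, 38, 30, 68, 98, 67, 66, 34, 1, 35, 36, 71, 8, 79, 87, 67, 55, 23, 78
F(92) mod 99 = 78


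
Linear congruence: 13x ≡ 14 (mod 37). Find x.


GCD(13, 37) = 1, unique solution
a^(-1) mod 37 = 20
x = 20 * 14 mod 37 = 21

x ≡ 21 (mod 37)


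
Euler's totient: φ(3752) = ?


3752 = 2^3 × 7 × 67
Prime factors: 2, 7, 67
φ(3752) = 3752 × (1-1/2) × (1-1/7) × (1-1/67)
= 3752 × 1/2 × 6/7 × 66/67 = 1584

φ(3752) = 1584


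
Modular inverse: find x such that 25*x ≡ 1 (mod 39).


Use the extended Euclidean algorithm on (39, 25); each row r = 39*s + 25*t:
r=39, s=1, t=0
r=25, s=0, t=1
q=1: r=14, s=1, t=-1   [39*(1) + 25*(-1) = 14]
q=1: r=11, s=-1, t=2   [39*(-1) + 25*(2) = 11]
q=1: r=3, s=2, t=-3   [39*(2) + 25*(-3) = 3]
q=3: r=2, s=-7, t=11   [39*(-7) + 25*(11) = 2]
q=1: r=1, s=9, t=-14   [39*(9) + 25*(-14) = 1]
q=2: r=0, s=-25, t=39   [39*(-25) + 25*(39) = 0]
GCD = 1 with t = -14, so 25*(-14) ≡ 1 (mod 39)
Inverse = -14 mod 39 = 25
Check: 25 * 25 = 625 ≡ 1 (mod 39)

25^(-1) ≡ 25 (mod 39)


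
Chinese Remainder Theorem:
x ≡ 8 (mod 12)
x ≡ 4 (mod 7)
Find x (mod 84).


M = 12*7 = 84
M1 = M/12 = 7, M2 = M/7 = 12
M1^(-1) mod 12 = 7, M2^(-1) mod 7 = 3
x = 8*7*7 + 4*12*3 = 536
536 mod 84 = 32
Check: 32 mod 12 = 8 ✓, 32 mod 7 = 4 ✓

x ≡ 32 (mod 84)


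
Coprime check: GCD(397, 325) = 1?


Euclidean algorithm:
397 = 1 * 325 + 72
325 = 4 * 72 + 37
72 = 1 * 37 + 35
37 = 1 * 35 + 2
35 = 17 * 2 + 1
2 = 2 * 1 + 0
GCD(397, 325) = 1

Yes, coprime (GCD = 1)


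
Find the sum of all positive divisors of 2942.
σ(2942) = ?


Divisors of 2942: 1, 2, 1471, 2942
Sum = 1 + 2 + 1471 + 2942 = 4416

σ(2942) = 4416


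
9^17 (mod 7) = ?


9^1 mod 7 = 2
9^2 mod 7 = 4
9^3 mod 7 = 1
9^4 mod 7 = 2
9^5 mod 7 = 4
9^6 mod 7 = 1
9^7 mod 7 = 2
9^8 mod 7 = 4
9^9 mod 7 = 1
9^10 mod 7 = 2
9^11 mod 7 = 4
9^12 mod 7 = 1
9^13 mod 7 = 2
9^14 mod 7 = 4
9^15 mod 7 = 1
9^16 mod 7 = 2
9^17 mod 7 = 4


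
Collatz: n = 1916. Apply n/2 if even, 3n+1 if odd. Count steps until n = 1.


1916 → 958 → 479 → 1438 → 719 → 2158 → 1079 → 3238 → 1619 → 4858 → 2429 → 7288 → 3644 → 1822 → 911 → 2734 → 1367 → 4102 → 2051 → 6154 → 3077 → 9232 → 4616 → 2308 → 1154 → 577 → 1732 → 866 → 433 → 1300 → 650 → 325 → 976 → 488 → 244 → 122 → 61 → 184 → 92 → 46 → 23 → 70 → 35 → 106 → 53 → 160 → 80 → 40 → 20 → 10 → 5 → 16 → 8 → 4 → 2 → 1
Total steps = 55

55 steps


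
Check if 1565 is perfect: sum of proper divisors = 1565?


Proper divisors of 1565: 1, 5, 313
Sum = 1 + 5 + 313 = 319

No, 1565 is not perfect (319 ≠ 1565)


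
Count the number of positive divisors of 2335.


2335 = 5^1 × 467^1
d(2335) = (1+1) × (1+1) = 4

4 divisors


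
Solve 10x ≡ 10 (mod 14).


GCD(10, 14) = 2 divides 10
Divide: 5x ≡ 5 (mod 7)
x ≡ 1 (mod 7)


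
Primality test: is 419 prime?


Check divisors up to sqrt(419) = 20.4695
No divisors found.
419 is prime.

Yes, 419 is prime


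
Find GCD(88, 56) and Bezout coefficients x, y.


Tabular extended Euclidean (each row: r = 88*s + 56*t):
r=88, s=1, t=0
r=56, s=0, t=1
q=1: r=32, s=1, t=-1   [88*(1) + 56*(-1) = 32]
q=1: r=24, s=-1, t=2   [88*(-1) + 56*(2) = 24]
q=1: r=8, s=2, t=-3   [88*(2) + 56*(-3) = 8]
q=3: r=0, s=-7, t=11   [88*(-7) + 56*(11) = 0]
GCD = 8; from the row with r=8: x=2, y=-3
Check: 88*(2) + 56*(-3) = 176 - 168 = 8

GCD = 8, x = 2, y = -3


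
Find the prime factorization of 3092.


3092 / 2 = 1546
1546 / 2 = 773
773 / 773 = 1
3092 = 2^2 × 773


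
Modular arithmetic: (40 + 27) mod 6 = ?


40 + 27 = 67
67 mod 6 = 1


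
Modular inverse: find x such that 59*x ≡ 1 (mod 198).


Use the extended Euclidean algorithm on (198, 59); each row r = 198*s + 59*t:
r=198, s=1, t=0
r=59, s=0, t=1
q=3: r=21, s=1, t=-3   [198*(1) + 59*(-3) = 21]
q=2: r=17, s=-2, t=7   [198*(-2) + 59*(7) = 17]
q=1: r=4, s=3, t=-10   [198*(3) + 59*(-10) = 4]
q=4: r=1, s=-14, t=47   [198*(-14) + 59*(47) = 1]
q=4: r=0, s=59, t=-198   [198*(59) + 59*(-198) = 0]
GCD = 1 with t = 47, so 59*(47) ≡ 1 (mod 198)
Inverse = 47 mod 198 = 47
Check: 59 * 47 = 2773 ≡ 1 (mod 198)

59^(-1) ≡ 47 (mod 198)


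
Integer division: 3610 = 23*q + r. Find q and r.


3610 = 23 * 156 + 22
Check: 3588 + 22 = 3610

q = 156, r = 22


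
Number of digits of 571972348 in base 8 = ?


571972348 in base 8 = 4205715374
Number of digits = 10

10 digits (base 8)


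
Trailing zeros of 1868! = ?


floor(1868/5) = 373
floor(1868/25) = 74
floor(1868/125) = 14
floor(1868/625) = 2
Total = 463

463 trailing zeros


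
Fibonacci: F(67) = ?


Sequence: 1, 1, 2, 3, 5, 8, 13, 21, 34, 55, 89, 144, 233, 377, 610, 987, 1597, 2584, 4181, 6765, 10946, 17711, 28657, 46368, 75025, 121393, 196418, 317811, 514229, 832040, 1346269, 2178309, 3524578, 5702887, 9227465, 14930352, 24157817, 39088169, 63245986, 102334155, 165580141, 267914296, 433494437, 701408733, 1134903170, 1836311903, 2971215073, 4807526976, 7778742049, 12586269025, 20365011074, 32951280099, 53316291173, 86267571272, 139583862445, 225851433717, 365435296162, 591286729879, 956722026041, 1548008755920, 2504730781961, 4052739537881, 6557470319842, 10610209857723, 17167680177565, 27777890035288, 44945570212853
F(67) = 44945570212853


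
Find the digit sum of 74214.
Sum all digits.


7 + 4 + 2 + 1 + 4 = 18


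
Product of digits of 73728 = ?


7 × 3 × 7 × 2 × 8 = 2352


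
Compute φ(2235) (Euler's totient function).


2235 = 3 × 5 × 149
Prime factors: 3, 5, 149
φ(2235) = 2235 × (1-1/3) × (1-1/5) × (1-1/149)
= 2235 × 2/3 × 4/5 × 148/149 = 1184

φ(2235) = 1184


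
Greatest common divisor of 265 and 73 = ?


265 = 3 * 73 + 46
73 = 1 * 46 + 27
46 = 1 * 27 + 19
27 = 1 * 19 + 8
19 = 2 * 8 + 3
8 = 2 * 3 + 2
3 = 1 * 2 + 1
2 = 2 * 1 + 0
GCD = 1


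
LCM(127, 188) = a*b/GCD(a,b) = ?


GCD(127, 188) = 1
LCM = 127*188/1 = 23876/1 = 23876

LCM = 23876


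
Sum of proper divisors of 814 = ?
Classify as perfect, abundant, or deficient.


Proper divisors: 1, 2, 11, 22, 37, 74, 407
Sum = 1 + 2 + 11 + 22 + 37 + 74 + 407 = 554
554 < 814 → deficient

s(814) = 554 (deficient)


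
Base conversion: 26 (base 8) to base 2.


26 (base 8) = 22 (decimal)
22 (decimal) = 10110 (base 2)


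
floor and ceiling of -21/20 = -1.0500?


-21/20 = -1.0500
floor = -2
ceil = -1

floor = -2, ceil = -1


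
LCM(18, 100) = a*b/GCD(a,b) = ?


GCD(18, 100) = 2
LCM = 18*100/2 = 1800/2 = 900

LCM = 900


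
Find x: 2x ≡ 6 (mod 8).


GCD(2, 8) = 2 divides 6
Divide: 1x ≡ 3 (mod 4)
x ≡ 3 (mod 4)


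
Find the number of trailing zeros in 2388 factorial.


floor(2388/5) = 477
floor(2388/25) = 95
floor(2388/125) = 19
floor(2388/625) = 3
Total = 594

594 trailing zeros


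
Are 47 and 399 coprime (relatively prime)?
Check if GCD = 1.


Euclidean algorithm:
399 = 8 * 47 + 23
47 = 2 * 23 + 1
23 = 23 * 1 + 0
GCD(47, 399) = 1

Yes, coprime (GCD = 1)


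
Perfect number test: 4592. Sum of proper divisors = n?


Proper divisors of 4592: 1, 2, 4, 7, 8, 14, 16, 28, 41, 56, 82, 112, 164, 287, 328, 574, 656, 1148, 2296
Sum = 1 + 2 + 4 + 7 + 8 + 14 + 16 + 28 + 41 + 56 + 82 + 112 + 164 + 287 + 328 + 574 + 656 + 1148 + 2296 = 5824

No, 4592 is not perfect (5824 ≠ 4592)


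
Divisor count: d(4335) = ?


4335 = 3^1 × 5^1 × 17^2
d(4335) = (1+1) × (1+1) × (2+1) = 12

12 divisors


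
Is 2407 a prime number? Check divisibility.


2407 / 29 = 83 (exact division)
2407 is NOT prime.

No, 2407 is not prime


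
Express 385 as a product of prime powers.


385 / 5 = 77
77 / 7 = 11
11 / 11 = 1
385 = 5 × 7 × 11


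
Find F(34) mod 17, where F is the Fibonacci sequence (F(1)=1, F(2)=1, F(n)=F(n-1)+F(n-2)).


F(k) mod 17 for k=1..34:
1, 1, 2, 3, 5, 8, 13, 4, 0, 4, 4, 8, 12, 3, 15, 1, 16, 0, 16, 16, 15, 14, 12, 9, 4, 13, 0, 13, 13, 9, 5, 14, 2, 16
F(34) mod 17 = 16


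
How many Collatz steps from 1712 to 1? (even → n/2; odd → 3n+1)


1712 → 856 → 428 → 214 → 107 → 322 → 161 → 484 → 242 → 121 → 364 → 182 → 91 → 274 → 137 → 412 → 206 → 103 → 310 → 155 → 466 → 233 → 700 → 350 → 175 → 526 → 263 → 790 → 395 → 1186 → 593 → 1780 → 890 → 445 → 1336 → 668 → 334 → 167 → 502 → 251 → 754 → 377 → 1132 → 566 → 283 → 850 → 425 → 1276 → 638 → 319 → 958 → 479 → 1438 → 719 → 2158 → 1079 → 3238 → 1619 → 4858 → 2429 → 7288 → 3644 → 1822 → 911 → 2734 → 1367 → 4102 → 2051 → 6154 → 3077 → 9232 → 4616 → 2308 → 1154 → 577 → 1732 → 866 → 433 → 1300 → 650 → 325 → 976 → 488 → 244 → 122 → 61 → 184 → 92 → 46 → 23 → 70 → 35 → 106 → 53 → 160 → 80 → 40 → 20 → 10 → 5 → 16 → 8 → 4 → 2 → 1
Total steps = 104

104 steps


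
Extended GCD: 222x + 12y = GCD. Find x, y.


Tabular extended Euclidean (each row: r = 222*s + 12*t):
r=222, s=1, t=0
r=12, s=0, t=1
q=18: r=6, s=1, t=-18   [222*(1) + 12*(-18) = 6]
q=2: r=0, s=-2, t=37   [222*(-2) + 12*(37) = 0]
GCD = 6; from the row with r=6: x=1, y=-18
Check: 222*(1) + 12*(-18) = 222 - 216 = 6

GCD = 6, x = 1, y = -18


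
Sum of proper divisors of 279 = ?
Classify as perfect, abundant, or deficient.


Proper divisors: 1, 3, 9, 31, 93
Sum = 1 + 3 + 9 + 31 + 93 = 137
137 < 279 → deficient

s(279) = 137 (deficient)


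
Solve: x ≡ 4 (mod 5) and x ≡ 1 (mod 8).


M = 5*8 = 40
M1 = M/5 = 8, M2 = M/8 = 5
M1^(-1) mod 5 = 2, M2^(-1) mod 8 = 5
x = 4*8*2 + 1*5*5 = 89
89 mod 40 = 9
Check: 9 mod 5 = 4 ✓, 9 mod 8 = 1 ✓

x ≡ 9 (mod 40)


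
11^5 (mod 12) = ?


11^1 mod 12 = 11
11^2 mod 12 = 1
11^3 mod 12 = 11
11^4 mod 12 = 1
11^5 mod 12 = 11


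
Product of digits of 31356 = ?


3 × 1 × 3 × 5 × 6 = 270


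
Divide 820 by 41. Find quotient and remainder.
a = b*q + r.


820 = 41 * 20 + 0
Check: 820 + 0 = 820

q = 20, r = 0


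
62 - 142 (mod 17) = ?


62 - 142 = -80
-80 mod 17 = 5


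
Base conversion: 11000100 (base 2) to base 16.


11000100 (base 2) = 196 (decimal)
196 (decimal) = C4 (base 16)


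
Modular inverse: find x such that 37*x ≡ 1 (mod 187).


Use the extended Euclidean algorithm on (187, 37); each row r = 187*s + 37*t:
r=187, s=1, t=0
r=37, s=0, t=1
q=5: r=2, s=1, t=-5   [187*(1) + 37*(-5) = 2]
q=18: r=1, s=-18, t=91   [187*(-18) + 37*(91) = 1]
q=2: r=0, s=37, t=-187   [187*(37) + 37*(-187) = 0]
GCD = 1 with t = 91, so 37*(91) ≡ 1 (mod 187)
Inverse = 91 mod 187 = 91
Check: 37 * 91 = 3367 ≡ 1 (mod 187)

37^(-1) ≡ 91 (mod 187)


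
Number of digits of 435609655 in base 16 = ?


435609655 in base 16 = 19F6E037
Number of digits = 8

8 digits (base 16)


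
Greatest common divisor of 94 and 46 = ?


94 = 2 * 46 + 2
46 = 23 * 2 + 0
GCD = 2


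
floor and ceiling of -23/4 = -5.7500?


-23/4 = -5.7500
floor = -6
ceil = -5

floor = -6, ceil = -5


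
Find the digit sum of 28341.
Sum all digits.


2 + 8 + 3 + 4 + 1 = 18


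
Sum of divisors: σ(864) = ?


Divisors of 864: 1, 2, 3, 4, 6, 8, 9, 12, 16, 18, 24, 27, 32, 36, 48, 54, 72, 96, 108, 144, 216, 288, 432, 864
Sum = 1 + 2 + 3 + 4 + 6 + 8 + 9 + 12 + 16 + 18 + 24 + 27 + 32 + 36 + 48 + 54 + 72 + 96 + 108 + 144 + 216 + 288 + 432 + 864 = 2520

σ(864) = 2520


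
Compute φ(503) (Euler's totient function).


503 = 503
Prime factors: 503
φ(503) = 503 × (1-1/503)
= 503 × 502/503 = 502

φ(503) = 502


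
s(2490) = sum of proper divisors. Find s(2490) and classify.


Proper divisors: 1, 2, 3, 5, 6, 10, 15, 30, 83, 166, 249, 415, 498, 830, 1245
Sum = 1 + 2 + 3 + 5 + 6 + 10 + 15 + 30 + 83 + 166 + 249 + 415 + 498 + 830 + 1245 = 3558
3558 > 2490 → abundant

s(2490) = 3558 (abundant)


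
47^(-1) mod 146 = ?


Use the extended Euclidean algorithm on (146, 47); each row r = 146*s + 47*t:
r=146, s=1, t=0
r=47, s=0, t=1
q=3: r=5, s=1, t=-3   [146*(1) + 47*(-3) = 5]
q=9: r=2, s=-9, t=28   [146*(-9) + 47*(28) = 2]
q=2: r=1, s=19, t=-59   [146*(19) + 47*(-59) = 1]
q=2: r=0, s=-47, t=146   [146*(-47) + 47*(146) = 0]
GCD = 1 with t = -59, so 47*(-59) ≡ 1 (mod 146)
Inverse = -59 mod 146 = 87
Check: 47 * 87 = 4089 ≡ 1 (mod 146)

47^(-1) ≡ 87 (mod 146)
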